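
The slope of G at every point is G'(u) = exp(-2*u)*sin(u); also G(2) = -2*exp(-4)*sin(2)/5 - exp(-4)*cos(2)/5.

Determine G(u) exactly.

G(u) = (-2*sin(u) - cos(u))*exp(-2*u)/5

Since d/du undoes antidifferentiation here, G(u) must give back the stated G'(u).
A general antiderivative is -2*exp(-2*u)*sin(u)/5 - exp(-2*u)*cos(u)/5 + C.
The condition gives C = -2*exp(-4)*sin(2)/5 - exp(-4)*cos(2)/5 - (-2*exp(-4)*sin(2)/5 - exp(-4)*cos(2)/5) = 0.
So G(u) = (-2*sin(u) - cos(u))*exp(-2*u)/5.
Check: d/du[(-2*sin(u) - cos(u))*exp(-2*u)/5] = exp(-2*u)*sin(u) = G'(u).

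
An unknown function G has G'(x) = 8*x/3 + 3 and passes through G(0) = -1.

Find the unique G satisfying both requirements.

G(x) = 4*x**2/3 + 3*x - 1

Differentiate the proposed G(x) back; it has to land on the given G'(x).
A general antiderivative is 4*x**2/3 + 3*x + C.
The condition gives C = -1 - (0) = -1.
So G(x) = 4*x**2/3 + 3*x - 1.
Check: d/dx[4*x**2/3 + 3*x - 1] = 8*x/3 + 3 = G'(x).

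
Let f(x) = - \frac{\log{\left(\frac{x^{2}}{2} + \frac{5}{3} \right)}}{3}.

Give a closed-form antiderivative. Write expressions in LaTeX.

An antiderivative is F(x) = - \frac{x \log{\left(\frac{x^{2}}{2} + \frac{5}{3} \right)}}{3} + \frac{2 x}{3} - \frac{2 \sqrt{30} \operatorname{atan}{\left(\frac{\sqrt{30} x}{10} \right)}}{9}.

Differentiate the proposed F(x) back; it has to land on f(x) exactly.
Check: d/dx[- \frac{x \log{\left(\frac{x^{2}}{2} + \frac{5}{3} \right)}}{3} + \frac{2 x}{3} - \frac{2 \sqrt{30} \operatorname{atan}{\left(\frac{\sqrt{30} x}{10} \right)}}{9}] = - \frac{\log{\left(3 x^{2} + 10 \right)}}{3} + \frac{\log{\left(6 \right)}}{3}, which equals f(x).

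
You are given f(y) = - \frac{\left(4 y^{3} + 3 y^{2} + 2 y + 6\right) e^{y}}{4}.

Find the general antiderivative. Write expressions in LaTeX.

F(y) = - y^{3} e^{y} + \frac{9 y^{2} e^{y}}{4} - 5 y e^{y} + \frac{7 e^{y}}{2} + C

Recognize the product-rule pattern: f = u'v + uv' with u = - y^{3} + \frac{9 y^{2}}{4} - 5 y + \frac{7}{2}, v = e^{y}, so integration by parts undoes it.
Check: d/dy[- y^{3} e^{y} + \frac{9 y^{2} e^{y}}{4} - 5 y e^{y} + \frac{7 e^{y}}{2}] = - y^{3} e^{y} - \frac{3 y^{2} e^{y}}{4} - \frac{y e^{y}}{2} - \frac{3 e^{y}}{2}, which equals f(y).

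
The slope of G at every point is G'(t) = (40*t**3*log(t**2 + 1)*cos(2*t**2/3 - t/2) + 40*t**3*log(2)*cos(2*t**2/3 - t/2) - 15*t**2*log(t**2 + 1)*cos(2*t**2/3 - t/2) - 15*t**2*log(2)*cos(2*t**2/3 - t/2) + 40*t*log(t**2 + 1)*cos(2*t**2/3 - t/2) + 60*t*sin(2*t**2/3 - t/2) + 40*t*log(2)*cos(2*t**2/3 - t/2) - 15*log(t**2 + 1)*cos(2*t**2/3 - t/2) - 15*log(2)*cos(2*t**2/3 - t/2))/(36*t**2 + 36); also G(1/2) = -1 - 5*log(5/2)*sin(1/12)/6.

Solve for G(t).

G'(t) has the shape u'v + uv' for u = 5*log(2*t**2 + 2)/6 and v = sin(2*t**2/3 - t/2) — it is the derivative of the product u*v.
A general antiderivative is 5*log(2*t**2 + 2)*sin(2*t**2/3 - t/2)/6 + C.
The condition gives C = -1 - 5*log(5/2)*sin(1/12)/6 - (-5*log(5/2)*sin(1/12)/6) = -1.
So G(t) = 5*log(t**2 + 1)*sin(2*t**2/3 - t/2)/6 + 5*log(2)*sin(2*t**2/3 - t/2)/6 - 1.
Check: d/dt[5*log(t**2 + 1)*sin(2*t**2/3 - t/2)/6 + 5*log(2)*sin(2*t**2/3 - t/2)/6 - 1] = (40*t**3*log(t**2 + 1)*cos(2*t**2/3 - t/2) + 40*t**3*log(2)*cos(2*t**2/3 - t/2) - 15*t**2*log(t**2 + 1)*cos(2*t**2/3 - t/2) - 15*t**2*log(2)*cos(2*t**2/3 - t/2) + 40*t*log(t**2 + 1)*cos(2*t**2/3 - t/2) + 60*t*sin(2*t**2/3 - t/2) + 40*t*log(2)*cos(2*t**2/3 - t/2) - 15*log(t**2 + 1)*cos(2*t**2/3 - t/2) - 15*log(2)*cos(2*t**2/3 - t/2))/(36*t**2 + 36) = G'(t).

G(t) = 5*log(t**2 + 1)*sin(2*t**2/3 - t/2)/6 + 5*log(2)*sin(2*t**2/3 - t/2)/6 - 1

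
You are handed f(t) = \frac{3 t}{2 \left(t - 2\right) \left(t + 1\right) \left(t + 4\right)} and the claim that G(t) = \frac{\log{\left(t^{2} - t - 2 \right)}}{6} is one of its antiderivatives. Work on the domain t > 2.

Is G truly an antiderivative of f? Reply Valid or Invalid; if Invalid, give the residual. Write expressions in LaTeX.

Invalid: d/dt[G] - f = \frac{1}{3 t + 12}, which is not 0.

d/dt[G] = \frac{2 t - 1}{6 t^{2} - 6 t - 12}
d/dt[G] - f(t) = \frac{1}{3 t + 12} != 0.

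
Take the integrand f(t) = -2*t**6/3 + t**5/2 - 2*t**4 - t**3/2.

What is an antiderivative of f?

The integrand splits into summands that can be handled one at a time.
Check: d/dt[-t**4*(80*t**3 - 70*t**2 + 336*t + 105)/840] = -2*t**6/3 + t**5/2 - 2*t**4 - t**3/2 = f(t).

An antiderivative is F(t) = -t**4*(80*t**3 - 70*t**2 + 336*t + 105)/840.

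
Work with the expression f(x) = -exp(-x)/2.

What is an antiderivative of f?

For F(x) to be correct the identity F'(x) - f(x) = 0 must hold.
Check: d/dx[exp(-x)/2] = -exp(-x)/2 = f(x).

An antiderivative is F(x) = exp(-x)/2.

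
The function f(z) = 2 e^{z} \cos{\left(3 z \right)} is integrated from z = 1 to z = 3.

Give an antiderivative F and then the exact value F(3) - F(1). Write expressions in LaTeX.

For F(z) to be correct the identity F'(z) - f(z) = 0 must hold.
F(z) = \frac{3 e^{z} \sin{\left(3 z \right)}}{5} + \frac{e^{z} \cos{\left(3 z \right)}}{5} is an antiderivative of f.
Check: d/dz[\frac{3 e^{z} \sin{\left(3 z \right)}}{5} + \frac{e^{z} \cos{\left(3 z \right)}}{5}] = 2 e^{z} \cos{\left(3 z \right)} = f(z).
F(3) = \frac{e^{3} \cos{\left(9 \right)}}{5} + \frac{3 e^{3} \sin{\left(9 \right)}}{5}; F(1) = \frac{e \cos{\left(3 \right)}}{5} + \frac{3 e \sin{\left(3 \right)}}{5}.
Integral = F(3) - F(1) = \frac{e^{3} \cos{\left(9 \right)}}{5} - \frac{3 e \sin{\left(3 \right)}}{5} - \frac{e \cos{\left(3 \right)}}{5} + \frac{3 e^{3} \sin{\left(9 \right)}}{5}.

Antiderivative: F(z) = \frac{3 e^{z} \sin{\left(3 z \right)}}{5} + \frac{e^{z} \cos{\left(3 z \right)}}{5}; value = \frac{e^{3} \cos{\left(9 \right)}}{5} - \frac{3 e \sin{\left(3 \right)}}{5} - \frac{e \cos{\left(3 \right)}}{5} + \frac{3 e^{3} \sin{\left(9 \right)}}{5}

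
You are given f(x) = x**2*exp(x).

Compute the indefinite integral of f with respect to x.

f has the shape u'v + uv' for u = x**2 - 2*x + 2 and v = exp(x) — it is the derivative of the product u*v.
Check: d/dx[(x**2 - 2*x + 2)*exp(x)] = x**2*exp(x) = f(x).

F(x) = (x**2 - 2*x + 2)*exp(x) + C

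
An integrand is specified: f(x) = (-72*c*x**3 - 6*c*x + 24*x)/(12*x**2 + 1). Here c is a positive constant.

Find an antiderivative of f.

An antiderivative is F(x) = -3*c*x**2 + log(4*x**2 + 1/3).

A first test for any F(x): its x-derivative must equal f(x) identically.
Check: d/dx[-3*c*x**2 + log(4*x**2 + 1/3)] = (-72*c*x**3 - 6*c*x + 24*x)/(12*x**2 + 1) = f(x).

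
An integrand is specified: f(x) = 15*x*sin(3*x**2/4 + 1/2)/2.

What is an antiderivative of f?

An antiderivative is F(x) = -5*cos(3*x**2/4 + 1/2).

The substitution u = 3*x**2/4 + 1/2 works: f is exactly (dF/du)*(du/dx) for that inner function.
Check: d/dx[-5*cos(3*x**2/4 + 1/2)] = 15*x*sin(3*x**2/4 + 1/2)/2 = f(x).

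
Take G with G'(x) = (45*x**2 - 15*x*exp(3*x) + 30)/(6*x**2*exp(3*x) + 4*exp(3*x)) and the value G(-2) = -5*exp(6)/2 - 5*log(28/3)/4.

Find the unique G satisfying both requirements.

A first test for any G(x): its x-derivative must equal the given G'(x).
A general antiderivative is -5*log(2*x**2 + 4/3)/4 - 5*exp(-3*x)/2 + C.
The condition gives C = -5*exp(6)/2 - 5*log(28/3)/4 - (-5*exp(6)/2 - 5*log(28/3)/4) = 0.
So G(x) = (-5*exp(3*x)*log(x**2 + 2/3) - 5*exp(3*x)*log(2) - 10)*exp(-3*x)/4.
Check: d/dx[(-5*exp(3*x)*log(x**2 + 2/3) - 5*exp(3*x)*log(2) - 10)*exp(-3*x)/4] = (45*x**2 - 15*x*exp(3*x) + 30)/(6*x**2*exp(3*x) + 4*exp(3*x)) = G'(x).

G(x) = (-5*exp(3*x)*log(x**2 + 2/3) - 5*exp(3*x)*log(2) - 10)*exp(-3*x)/4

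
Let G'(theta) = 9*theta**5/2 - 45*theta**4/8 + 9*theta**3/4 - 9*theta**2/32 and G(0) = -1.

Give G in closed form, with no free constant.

G(theta) = 3*theta**6/4 - 9*theta**5/8 + 9*theta**4/16 - 3*theta**3/32 - 1

G'(theta) matches the chain-rule pattern g'(h)*h' with inner function h(theta) = -theta**2 + theta/2; substituting u = h(theta) collapses the integral.
A general antiderivative is -3*(-theta**2 + theta/2)**3/4 + C.
The condition gives C = -1 - (0) = -1.
So G(theta) = 3*theta**6/4 - 9*theta**5/8 + 9*theta**4/16 - 3*theta**3/32 - 1.
Check: d/dtheta[3*theta**6/4 - 9*theta**5/8 + 9*theta**4/16 - 3*theta**3/32 - 1] = 9*theta**5/2 - 45*theta**4/8 + 9*theta**3/4 - 9*theta**2/32 = G'(theta).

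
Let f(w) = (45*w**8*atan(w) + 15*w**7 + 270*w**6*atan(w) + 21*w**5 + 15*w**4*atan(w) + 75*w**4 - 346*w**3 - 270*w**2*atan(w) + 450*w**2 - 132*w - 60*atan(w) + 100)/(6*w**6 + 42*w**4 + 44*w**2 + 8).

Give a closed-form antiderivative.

An antiderivative is F(w) = (5*w**3*atan(w) - 15*w*atan(w) - 2*log(w**4/2 + 3*w**2 + 2/3) + 25*atan(w))/2.

A candidate is checked by its d/dw: the result must match f(w).
Check: d/dw[(5*w**3*atan(w) - 15*w*atan(w) - 2*log(w**4/2 + 3*w**2 + 2/3) + 25*atan(w))/2] = (45*w**8*atan(w) + 15*w**7 + 270*w**6*atan(w) + 21*w**5 + 15*w**4*atan(w) + 75*w**4 - 346*w**3 - 270*w**2*atan(w) + 450*w**2 - 132*w - 60*atan(w) + 100)/(6*w**6 + 42*w**4 + 44*w**2 + 8) = f(w).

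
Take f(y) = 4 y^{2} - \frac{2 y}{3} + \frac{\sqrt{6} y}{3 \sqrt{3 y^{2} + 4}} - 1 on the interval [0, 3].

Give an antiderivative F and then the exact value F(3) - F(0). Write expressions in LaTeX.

The integrand splits into summands that can be handled one at a time.
F(y) = \frac{4 y^{3}}{3} - \frac{y^{2}}{3} - y + \frac{2 \sqrt{\frac{y^{2}}{2} + \frac{2}{3}}}{3} is an antiderivative of f.
Check: d/dy[\frac{4 y^{3}}{3} - \frac{y^{2}}{3} - y + \frac{2 \sqrt{\frac{y^{2}}{2} + \frac{2}{3}}}{3}] = \frac{12 y^{2} \sqrt{3 y^{2} + 4} - 2 y \sqrt{3 y^{2} + 4} + \sqrt{6} y - 3 \sqrt{3 y^{2} + 4}}{3 \sqrt{3 y^{2} + 4}}, which equals f(y).
F(3) = \frac{\sqrt{186}}{9} + 30; F(0) = \frac{2 \sqrt{6}}{9}.
Integral = F(3) - F(0) = - \frac{2 \sqrt{6}}{9} + \frac{\sqrt{186}}{9} + 30.

Antiderivative: F(y) = \frac{4 y^{3}}{3} - \frac{y^{2}}{3} - y + \frac{2 \sqrt{\frac{y^{2}}{2} + \frac{2}{3}}}{3}; value = - \frac{2 \sqrt{6}}{9} + \frac{\sqrt{186}}{9} + 30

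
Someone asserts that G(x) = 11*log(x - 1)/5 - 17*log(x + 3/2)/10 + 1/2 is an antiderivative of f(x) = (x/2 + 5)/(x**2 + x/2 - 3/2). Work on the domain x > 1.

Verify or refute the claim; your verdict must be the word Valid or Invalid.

Valid - the claim checks out under differentiation.

d/dx[G] = (x + 10)/(2*x**2 + x - 3)
This equals f(x) exactly, so the claim holds.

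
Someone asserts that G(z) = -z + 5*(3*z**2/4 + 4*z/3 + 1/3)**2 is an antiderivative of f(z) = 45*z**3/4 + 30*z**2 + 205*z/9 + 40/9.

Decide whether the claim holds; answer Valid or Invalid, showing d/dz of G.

d/dz[G] = 45*z**3/4 + 30*z**2 + 205*z/9 + 31/9
d/dz[G] - f(z) = -1 != 0.

Invalid: d/dz[G] - f = -1, which is not 0.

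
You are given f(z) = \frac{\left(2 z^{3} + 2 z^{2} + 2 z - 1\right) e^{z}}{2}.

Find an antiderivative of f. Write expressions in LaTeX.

An antiderivative is F(z) = z^{3} e^{z} - 2 z^{2} e^{z} + 5 z e^{z} - \frac{11 e^{z}}{2}.

f has the shape u'v + uv' for u = z^{3} - 2 z^{2} + 5 z - \frac{11}{2} and v = e^{z} — it is the derivative of the product u*v.
Check: d/dz[z^{3} e^{z} - 2 z^{2} e^{z} + 5 z e^{z} - \frac{11 e^{z}}{2}] = z^{3} e^{z} + z^{2} e^{z} + z e^{z} - \frac{e^{z}}{2}, which equals f(z).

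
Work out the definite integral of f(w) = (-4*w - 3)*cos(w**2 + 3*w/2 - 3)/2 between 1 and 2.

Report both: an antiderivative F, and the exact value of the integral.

Antiderivative: F(w) = -sin(w**2 + 3*w/2 - 3); value = -sin(1/2) - sin(4)

f matches the chain-rule pattern g'(h)*h' with inner function h(w) = w**2 + 3*w/2 - 3; substituting u = h(w) collapses the integral.
F(w) = -sin(w**2 + 3*w/2 - 3) is an antiderivative of f.
Check: d/dw[-sin(w**2 + 3*w/2 - 3)] = -2*w*cos(w**2 + 3*w/2 - 3) - 3*cos(w**2 + 3*w/2 - 3)/2, which equals f(w).
F(2) = -sin(4); F(1) = sin(1/2).
Integral = F(2) - F(1) = -sin(1/2) - sin(4).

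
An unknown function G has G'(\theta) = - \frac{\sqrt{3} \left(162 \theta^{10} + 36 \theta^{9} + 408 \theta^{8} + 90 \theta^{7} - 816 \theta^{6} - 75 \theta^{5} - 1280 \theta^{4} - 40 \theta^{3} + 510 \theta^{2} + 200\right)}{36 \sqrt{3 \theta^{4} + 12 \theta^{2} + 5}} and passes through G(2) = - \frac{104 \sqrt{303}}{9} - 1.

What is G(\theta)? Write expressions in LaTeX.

G(\theta) = \left(\frac{2}{3} - \frac{\theta^{2}}{2}\right) \sqrt{\theta^{4} + 4 \theta^{2} + \frac{5}{3}} \left(\theta^{5} + \frac{\theta^{4}}{4} - 5 \theta\right) - 1

Any candidate G(\theta) must reproduce the stated G'(\theta) exactly.
A general antiderivative is \left(\frac{2}{3} - \frac{\theta^{2}}{2}\right) \sqrt{\theta^{4} + 4 \theta^{2} + \frac{5}{3}} \left(\theta^{5} + \frac{\theta^{4}}{4} - 5 \theta\right) + C.
The condition gives C = - \frac{104 \sqrt{303}}{9} - 1 - (- \frac{104 \sqrt{303}}{9}) = -1.
So G(\theta) = \left(\frac{2}{3} - \frac{\theta^{2}}{2}\right) \sqrt{\theta^{4} + 4 \theta^{2} + \frac{5}{3}} \left(\theta^{5} + \frac{\theta^{4}}{4} - 5 \theta\right) - 1.
Check: d/d\theta[\left(\frac{2}{3} - \frac{\theta^{2}}{2}\right) \sqrt{\theta^{4} + 4 \theta^{2} + \frac{5}{3}} \left(\theta^{5} + \frac{\theta^{4}}{4} - 5 \theta\right) - 1] = \frac{\sqrt{3} \left(- 162 \theta^{10} - 36 \theta^{9} - 408 \theta^{8} - 90 \theta^{7} + 816 \theta^{6} + 75 \theta^{5} + 1280 \theta^{4} + 40 \theta^{3} - 510 \theta^{2} - 200\right)}{36 \sqrt{3 \theta^{4} + 12 \theta^{2} + 5}}, which equals G'(\theta).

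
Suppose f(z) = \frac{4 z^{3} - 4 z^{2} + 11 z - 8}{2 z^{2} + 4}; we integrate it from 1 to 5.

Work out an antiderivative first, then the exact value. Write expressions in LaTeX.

Antiderivative: F(z) = z^{2} - 2 z + \frac{3 \log{\left(\frac{3 z^{2}}{2} + 3 \right)}}{4}; value = - \frac{3 \log{\left(\frac{9}{2} \right)}}{4} + \frac{3 \log{\left(\frac{81}{2} \right)}}{4} + 16

For F(z) to be correct the identity F'(z) - f(z) = 0 must hold.
F(z) = z^{2} - 2 z + \frac{3 \log{\left(\frac{3 z^{2}}{2} + 3 \right)}}{4} is an antiderivative of f.
Check: d/dz[z^{2} - 2 z + \frac{3 \log{\left(\frac{3 z^{2}}{2} + 3 \right)}}{4}] = \frac{4 z^{3} - 4 z^{2} + 11 z - 8}{2 z^{2} + 4} = f(z).
F(5) = \frac{3 \log{\left(\frac{81}{2} \right)}}{4} + 15; F(1) = -1 + \frac{3 \log{\left(\frac{9}{2} \right)}}{4}.
Integral = F(5) - F(1) = - \frac{3 \log{\left(\frac{9}{2} \right)}}{4} + \frac{3 \log{\left(\frac{81}{2} \right)}}{4} + 16.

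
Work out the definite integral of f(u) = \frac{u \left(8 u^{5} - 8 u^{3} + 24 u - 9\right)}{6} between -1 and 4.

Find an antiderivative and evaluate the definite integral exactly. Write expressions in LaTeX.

For F(u) to be correct the identity F'(u) - f(u) = 0 must hold.
F(u) = \frac{4 u^{7}}{21} - \frac{4 u^{5}}{15} + \frac{4 u^{3}}{3} - \frac{3 u^{2}}{4} is an antiderivative of f.
Check: d/du[\frac{4 u^{7}}{21} - \frac{4 u^{5}}{15} + \frac{4 u^{3}}{3} - \frac{3 u^{2}}{4}] = \frac{4 u^{6}}{3} - \frac{4 u^{4}}{3} + 4 u^{2} - \frac{3 u}{2}, which equals f(u).
F(4) = \frac{102236}{35}; F(-1) = - \frac{281}{140}.
Integral = F(4) - F(-1) = \frac{81845}{28}.

Antiderivative: F(u) = \frac{4 u^{7}}{21} - \frac{4 u^{5}}{15} + \frac{4 u^{3}}{3} - \frac{3 u^{2}}{4}; value = \frac{81845}{28}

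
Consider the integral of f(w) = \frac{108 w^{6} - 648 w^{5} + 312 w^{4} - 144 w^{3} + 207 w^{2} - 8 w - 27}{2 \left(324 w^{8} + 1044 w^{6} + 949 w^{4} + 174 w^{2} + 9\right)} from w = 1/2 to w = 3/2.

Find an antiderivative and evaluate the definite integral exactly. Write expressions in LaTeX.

For F(w) to be correct the identity F'(w) - f(w) = 0 must hold.
F(w) = - \frac{w}{2 \left(3 w^{2} + \frac{1}{3}\right)} + \frac{1}{2 \left(w^{2} + \frac{3}{2}\right)} is an antiderivative of f.
Check: d/dw[- \frac{w}{2 \left(3 w^{2} + \frac{1}{3}\right)} + \frac{1}{2 \left(w^{2} + \frac{3}{2}\right)}] = \frac{108 w^{6} - 648 w^{5} + 312 w^{4} - 144 w^{3} + 207 w^{2} - 8 w - 27}{648 w^{8} + 2088 w^{6} + 1898 w^{4} + 348 w^{2} + 18}, which equals f(w).
F(3/2) = \frac{7}{255}; F(1/2) = \frac{5}{91}.
Integral = F(3/2) - F(1/2) = - \frac{638}{23205}.

Antiderivative: F(w) = - \frac{w}{2 \left(3 w^{2} + \frac{1}{3}\right)} + \frac{1}{2 \left(w^{2} + \frac{3}{2}\right)}; value = - \frac{638}{23205}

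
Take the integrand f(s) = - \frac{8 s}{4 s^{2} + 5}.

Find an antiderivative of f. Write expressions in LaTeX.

The substitution u = 2 s^{2} + \frac{5}{2} works: f is exactly (dF/du)*(du/ds) for that inner function.
Check: d/ds[- \log{\left(2 s^{2} + \frac{5}{2} \right)}] = - \frac{8 s}{4 s^{2} + 5} = f(s).

An antiderivative is F(s) = - \log{\left(2 s^{2} + \frac{5}{2} \right)}.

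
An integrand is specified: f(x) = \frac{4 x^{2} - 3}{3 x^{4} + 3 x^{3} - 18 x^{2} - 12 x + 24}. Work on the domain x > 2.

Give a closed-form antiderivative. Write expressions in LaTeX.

An antiderivative is F(x) = \frac{13 \log{\left(x - 2 \right)}}{48} - \frac{\log{\left(x - 1 \right)}}{27} - \frac{101 \log{\left(x + 2 \right)}}{432} - \frac{13}{36 x + 72}.

The denominator factors as 3 \left(x - 2\right) \left(x - 1\right) \left(x + 2\right)^{2}; partial fractions split f into directly integrable pieces: - \frac{101}{432 \left(x + 2\right)} + \frac{13}{36 \left(x + 2\right)^{2}} - \frac{1}{27 \left(x - 1\right)} + \frac{13}{48 \left(x - 2\right)}.
Check: d/dx[\frac{13 \log{\left(x - 2 \right)}}{48} - \frac{\log{\left(x - 1 \right)}}{27} - \frac{101 \log{\left(x + 2 \right)}}{432} - \frac{13}{36 x + 72}] = \frac{4 x^{2} - 3}{3 x^{4} + 3 x^{3} - 18 x^{2} - 12 x + 24} = f(x).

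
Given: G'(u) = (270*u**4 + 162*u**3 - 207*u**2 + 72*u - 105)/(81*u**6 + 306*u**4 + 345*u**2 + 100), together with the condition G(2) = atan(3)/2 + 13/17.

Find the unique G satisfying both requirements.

A first test for any G(u): its u-derivative must equal the given G'(u).
A general antiderivative is (-3*u - 1)/(u**2 + 5/3) + atan(3*u/2)/2 + C.
The condition gives C = atan(3)/2 + 13/17 - (-21/17 + atan(3)/2) = 2.
So G(u) = (-3*u - 1)/(u**2 + 5/3) + atan(3*u/2)/2 + 2.
Check: d/du[(-3*u - 1)/(u**2 + 5/3) + atan(3*u/2)/2 + 2] = (270*u**4 + 162*u**3 - 207*u**2 + 72*u - 105)/(81*u**6 + 306*u**4 + 345*u**2 + 100) = G'(u).

G(u) = (-3*u - 1)/(u**2 + 5/3) + atan(3*u/2)/2 + 2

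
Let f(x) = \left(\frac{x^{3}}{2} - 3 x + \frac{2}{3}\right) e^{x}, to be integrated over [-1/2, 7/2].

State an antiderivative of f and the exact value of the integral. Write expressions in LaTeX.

f has the shape u'v + uv' for u = \frac{x^{3}}{2} - \frac{3 x^{2}}{2} + \frac{2}{3} and v = e^{x} — it is the derivative of the product u*v.
F(x) = \frac{\left(3 x^{3} - 9 x^{2} + 4\right) e^{x}}{6} is an antiderivative of f.
Check: d/dx[\frac{\left(3 x^{3} - 9 x^{2} + 4\right) e^{x}}{6}] = \frac{x^{3} e^{x}}{2} - 3 x e^{x} + \frac{2 e^{x}}{3}, which equals f(x).
F(7/2) = \frac{179 e^{\frac{7}{2}}}{48}; F(-1/2) = \frac{11}{48 e^{\frac{1}{2}}}.
Integral = F(7/2) - F(-1/2) = - \frac{11}{48 e^{\frac{1}{2}}} + \frac{179 e^{\frac{7}{2}}}{48}.

Antiderivative: F(x) = \frac{\left(3 x^{3} - 9 x^{2} + 4\right) e^{x}}{6}; value = - \frac{11}{48 e^{\frac{1}{2}}} + \frac{179 e^{\frac{7}{2}}}{48}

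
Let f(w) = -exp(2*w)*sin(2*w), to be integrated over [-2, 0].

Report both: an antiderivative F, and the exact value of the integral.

Antiderivative: F(w) = (-sin(2*w) + cos(2*w))*exp(2*w)/4; value = -exp(-4)*cos(4)/4 - exp(-4)*sin(4)/4 + 1/4

Differentiate the proposed F(w) back; it has to land on f(w) exactly.
F(w) = (-sin(2*w) + cos(2*w))*exp(2*w)/4 is an antiderivative of f.
Check: d/dw[(-sin(2*w) + cos(2*w))*exp(2*w)/4] = -exp(2*w)*sin(2*w) = f(w).
F(0) = 1/4; F(-2) = exp(-4)*sin(4)/4 + exp(-4)*cos(4)/4.
Integral = F(0) - F(-2) = -exp(-4)*cos(4)/4 - exp(-4)*sin(4)/4 + 1/4.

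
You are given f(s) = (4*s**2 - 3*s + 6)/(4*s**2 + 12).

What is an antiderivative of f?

An antiderivative is F(s) = (8*s - 3*log(s**2 + 3) - 4*sqrt(3)*atan(sqrt(3)*s/3))/8.

Whatever form F(s) takes, F'(s) = f(s) is non-negotiable.
Check: d/ds[(8*s - 3*log(s**2 + 3) - 4*sqrt(3)*atan(sqrt(3)*s/3))/8] = (4*s**2 - 3*s + 6)/(4*s**2 + 12) = f(s).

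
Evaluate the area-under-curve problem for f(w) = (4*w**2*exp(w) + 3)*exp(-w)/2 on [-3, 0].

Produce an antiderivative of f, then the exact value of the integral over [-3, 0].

Check any antiderivative F(w) by computing F'(w) and comparing it with f(w).
F(w) = (4*w**3*exp(w) - 9)*exp(-w)/6 is an antiderivative of f.
Check: d/dw[(4*w**3*exp(w) - 9)*exp(-w)/6] = (4*w**2*exp(w) + 3)*exp(-w)/2 = f(w).
F(0) = -3/2; F(-3) = -3*exp(3)/2 - 18.
Integral = F(0) - F(-3) = 33/2 + 3*exp(3)/2.

Antiderivative: F(w) = (4*w**3*exp(w) - 9)*exp(-w)/6; value = 33/2 + 3*exp(3)/2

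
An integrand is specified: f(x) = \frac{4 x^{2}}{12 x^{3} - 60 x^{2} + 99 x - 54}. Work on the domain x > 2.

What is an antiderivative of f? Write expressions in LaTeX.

The denominator factors as 3 \left(x - 2\right) \left(2 x - 3\right)^{2}; partial fractions split f into directly integrable pieces: - \frac{10}{2 x - 3} - \frac{6}{\left(2 x - 3\right)^{2}} + \frac{16}{3 \left(x - 2\right)}.
Check: d/dx[\frac{16 \log{\left(x - 2 \right)}}{3} - 5 \log{\left(x - \frac{3}{2} \right)} + \frac{12}{8 x - 12}] = \frac{4 x^{2}}{12 x^{3} - 60 x^{2} + 99 x - 54} = f(x).

An antiderivative is F(x) = \frac{16 \log{\left(x - 2 \right)}}{3} - 5 \log{\left(x - \frac{3}{2} \right)} + \frac{12}{8 x - 12}.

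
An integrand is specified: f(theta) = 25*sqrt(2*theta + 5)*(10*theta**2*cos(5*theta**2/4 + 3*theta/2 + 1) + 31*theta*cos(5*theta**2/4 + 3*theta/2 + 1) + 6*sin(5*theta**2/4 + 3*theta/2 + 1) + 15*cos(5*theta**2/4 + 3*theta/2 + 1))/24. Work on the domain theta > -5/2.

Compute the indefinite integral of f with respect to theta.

Recognize the product-rule pattern: f = u'v + uv' with u = 25*(2*theta + 5)**(3/2)/12, v = sin(5*theta**2/4 + 3*theta/2 + 1), so integration by parts undoes it.
Check: d/dtheta[25*theta*sqrt(2*theta + 5)*sin(5*theta**2/4 + 3*theta/2 + 1)/6 + 125*sqrt(2*theta + 5)*sin(5*theta**2/4 + 3*theta/2 + 1)/12] = (500*theta**3*cos(5*theta**2/4 + 3*theta/2 + 1) + 2800*theta**2*cos(5*theta**2/4 + 3*theta/2 + 1) + 300*theta*sin(5*theta**2/4 + 3*theta/2 + 1) + 4625*theta*cos(5*theta**2/4 + 3*theta/2 + 1) + 750*sin(5*theta**2/4 + 3*theta/2 + 1) + 1875*cos(5*theta**2/4 + 3*theta/2 + 1))/(24*sqrt(2*theta + 5)), which equals f(theta).

F(theta) = 25*theta*sqrt(2*theta + 5)*sin(5*theta**2/4 + 3*theta/2 + 1)/6 + 125*sqrt(2*theta + 5)*sin(5*theta**2/4 + 3*theta/2 + 1)/12 + C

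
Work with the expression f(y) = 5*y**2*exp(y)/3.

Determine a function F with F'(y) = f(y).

Recognize the product-rule pattern: f = u'v + uv' with u = 5*y**2/3 - 10*y/3 + 10/3, v = exp(y), so integration by parts undoes it.
Check: d/dy[5*(y**2 - 2*y + 2)*exp(y)/3] = 5*y**2*exp(y)/3 = f(y).

An antiderivative is F(y) = 5*(y**2 - 2*y + 2)*exp(y)/3.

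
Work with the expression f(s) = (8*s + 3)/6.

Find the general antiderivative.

F(s) = 2*s**2/3 + s/2 + C

Since d/ds undoes antidifferentiation here, F'(s) = f(s) is required of F(s).
Check: d/ds[2*s**2/3 + s/2] = 4*s/3 + 1/2, which equals f(s).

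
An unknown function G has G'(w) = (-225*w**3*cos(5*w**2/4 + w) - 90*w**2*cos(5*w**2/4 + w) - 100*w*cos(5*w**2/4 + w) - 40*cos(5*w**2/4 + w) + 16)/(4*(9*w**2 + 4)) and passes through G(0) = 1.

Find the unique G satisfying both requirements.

G(w) = -5*sin(5*w**2/4 + w)/2 + 2*atan(3*w/2)/3 + 1

Recover the given G'(w) by differentiating a candidate G(w); any mismatch rules it out.
A general antiderivative is -5*sin(5*w**2/4 + w)/2 + 2*atan(3*w/2)/3 + C.
The condition gives C = 1 - (0) = 1.
So G(w) = -5*sin(5*w**2/4 + w)/2 + 2*atan(3*w/2)/3 + 1.
Check: d/dw[-5*sin(5*w**2/4 + w)/2 + 2*atan(3*w/2)/3 + 1] = (-225*w**3*cos(5*w**2/4 + w) - 90*w**2*cos(5*w**2/4 + w) - 100*w*cos(5*w**2/4 + w) - 40*cos(5*w**2/4 + w) + 16)/(36*w**2 + 16), which equals G'(w).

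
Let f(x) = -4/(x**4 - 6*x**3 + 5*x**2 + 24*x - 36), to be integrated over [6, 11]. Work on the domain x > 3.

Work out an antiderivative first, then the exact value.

The denominator factors as (x - 3)**2*(x - 2)*(x + 2); partial fractions split f into directly integrable pieces: 1/(25*(x + 2)) - 1/(x - 2) + 24/(25*(x - 3)) - 4/(5*(x - 3)**2).
F(x) = 24*log(x - 3)/25 - log(x - 2) + log(x + 2)/25 + 4/(5*x - 15) is an antiderivative of f.
Check: d/dx[24*log(x - 3)/25 - log(x - 2) + log(x + 2)/25 + 4/(5*x - 15)] = -4/(x**4 - 6*x**3 + 5*x**2 + 24*x - 36) = f(x).
F(11) = -log(9) + 1/10 + log(13)/25 + 24*log(8)/25; F(6) = -log(4) + log(8)/25 + 4/15 + 24*log(3)/25.
Integral = F(11) - F(6) = -log(9) - 24*log(3)/25 - 1/6 + log(13)/25 + log(4) + 23*log(8)/25.

Antiderivative: F(x) = 24*log(x - 3)/25 - log(x - 2) + log(x + 2)/25 + 4/(5*x - 15); value = -log(9) - 24*log(3)/25 - 1/6 + log(13)/25 + log(4) + 23*log(8)/25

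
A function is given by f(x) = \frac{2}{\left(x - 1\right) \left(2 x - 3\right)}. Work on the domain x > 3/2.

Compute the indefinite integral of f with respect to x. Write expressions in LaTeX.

F(x) = 2 \log{\left(x - \frac{3}{2} \right)} - 2 \log{\left(x - 1 \right)} + C

Factor the denominator (\left(x - 1\right) \left(2 x - 3\right)) and decompose: f = \frac{4}{2 x - 3} - \frac{2}{x - 1}; each piece integrates to a log, atan, or power term.
Check: d/dx[2 \log{\left(x - \frac{3}{2} \right)} - 2 \log{\left(x - 1 \right)}] = \frac{2}{2 x^{2} - 5 x + 3}, which equals f(x).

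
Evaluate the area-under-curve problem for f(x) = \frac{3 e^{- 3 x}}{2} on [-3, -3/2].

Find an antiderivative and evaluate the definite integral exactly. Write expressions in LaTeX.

Antiderivative: F(x) = - \frac{e^{- 3 x}}{2}; value = - \frac{e^{\frac{9}{2}}}{2} + \frac{e^{9}}{2}

Since d/dx undoes antidifferentiation here, F'(x) = f(x) is required of F(x).
F(x) = - \frac{e^{- 3 x}}{2} is an antiderivative of f.
Check: d/dx[- \frac{e^{- 3 x}}{2}] = \frac{3 e^{- 3 x}}{2} = f(x).
F(-3/2) = - \frac{e^{\frac{9}{2}}}{2}; F(-3) = - \frac{e^{9}}{2}.
Integral = F(-3/2) - F(-3) = - \frac{e^{\frac{9}{2}}}{2} + \frac{e^{9}}{2}.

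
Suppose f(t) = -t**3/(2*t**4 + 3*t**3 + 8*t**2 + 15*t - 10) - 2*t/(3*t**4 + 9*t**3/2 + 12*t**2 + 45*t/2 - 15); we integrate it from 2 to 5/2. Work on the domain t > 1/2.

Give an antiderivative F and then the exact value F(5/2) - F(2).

Factor the denominator (3*(t + 2)*(2*t - 1)*(t**2 + 5)) and decompose: f = -11*(4*t - 5)/(189*(t**2 + 5)) - 19/(315*(2*t - 1)) - 32/(135*(t + 2)); each piece integrates to a log, atan, or power term.
F(t) = (-57*log(t - 1/2) - 448*log(t + 2) - 220*log(t**2 + 5) + 110*sqrt(5)*atan(sqrt(5)*t/5))/1890 is an antiderivative of f.
Check: d/dt[(-57*log(t - 1/2) - 448*log(t + 2) - 220*log(t**2 + 5) + 110*sqrt(5)*atan(sqrt(5)*t/5))/1890] = (-3*t**3 - 4*t)/(6*t**4 + 9*t**3 + 24*t**2 + 45*t - 30), which equals f(t).
F(5/2) = -32*log(9/2)/135 - 22*log(45/4)/189 - 19*log(2)/630 + 11*sqrt(5)*atan(sqrt(5)/2)/189; F(2) = -32*log(4)/135 - 22*log(9)/189 - 19*log(3/2)/630 + 11*sqrt(5)*atan(2*sqrt(5)/5)/189.
Integral = F(5/2) - F(2) = -32*log(9/2)/135 - 22*log(45/4)/189 - 11*sqrt(5)*atan(2*sqrt(5)/5)/189 - 19*log(2)/630 + 19*log(3/2)/630 + 11*sqrt(5)*atan(sqrt(5)/2)/189 + 22*log(9)/189 + 32*log(4)/135.

Antiderivative: F(t) = (-57*log(t - 1/2) - 448*log(t + 2) - 220*log(t**2 + 5) + 110*sqrt(5)*atan(sqrt(5)*t/5))/1890; value = -32*log(9/2)/135 - 22*log(45/4)/189 - 11*sqrt(5)*atan(2*sqrt(5)/5)/189 - 19*log(2)/630 + 19*log(3/2)/630 + 11*sqrt(5)*atan(sqrt(5)/2)/189 + 22*log(9)/189 + 32*log(4)/135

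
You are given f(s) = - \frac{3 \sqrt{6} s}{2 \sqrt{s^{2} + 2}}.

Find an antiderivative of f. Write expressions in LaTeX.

An antiderivative is F(s) = - \frac{3 \sqrt{6} \sqrt{s^{2} + 2}}{2}.

f matches the chain-rule pattern g'(h)*h' with inner function h(s) = \frac{3 s^{2}}{2} + 3; substituting u = h(s) collapses the integral.
Check: d/ds[- \frac{3 \sqrt{6} \sqrt{s^{2} + 2}}{2}] = - \frac{3 \sqrt{6} s}{2 \sqrt{s^{2} + 2}} = f(s).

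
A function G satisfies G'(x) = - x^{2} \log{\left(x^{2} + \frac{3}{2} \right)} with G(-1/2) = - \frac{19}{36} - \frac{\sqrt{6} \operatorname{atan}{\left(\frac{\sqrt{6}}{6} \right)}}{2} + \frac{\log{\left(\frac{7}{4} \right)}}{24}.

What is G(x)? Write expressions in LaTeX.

Any candidate G(x) must reproduce the stated G'(x) exactly.
A general antiderivative is - \frac{x^{3} \log{\left(x^{2} + \frac{3}{2} \right)}}{3} + \frac{2 x^{3}}{9} - x + \frac{\sqrt{6} \operatorname{atan}{\left(\frac{\sqrt{6} x}{3} \right)}}{2} + C.
The condition gives C = - \frac{19}{36} - \frac{\sqrt{6} \operatorname{atan}{\left(\frac{\sqrt{6}}{6} \right)}}{2} + \frac{\log{\left(\frac{7}{4} \right)}}{24} - (- \frac{\sqrt{6} \operatorname{atan}{\left(\frac{\sqrt{6}}{6} \right)}}{2} + \frac{\log{\left(\frac{7}{4} \right)}}{24} + \frac{17}{36}) = -1.
So G(x) = - \frac{6 x^{3} \log{\left(x^{2} + \frac{3}{2} \right)} - 4 x^{3} + 18 x - 9 \sqrt{6} \operatorname{atan}{\left(\frac{\sqrt{6} x}{3} \right)} + 18}{18}.
Check: d/dx[- \frac{6 x^{3} \log{\left(x^{2} + \frac{3}{2} \right)} - 4 x^{3} + 18 x - 9 \sqrt{6} \operatorname{atan}{\left(\frac{\sqrt{6} x}{3} \right)} + 18}{18}] = - x^{2} \log{\left(x^{2} + \frac{3}{2} \right)} = G'(x).

G(x) = - \frac{6 x^{3} \log{\left(x^{2} + \frac{3}{2} \right)} - 4 x^{3} + 18 x - 9 \sqrt{6} \operatorname{atan}{\left(\frac{\sqrt{6} x}{3} \right)} + 18}{18}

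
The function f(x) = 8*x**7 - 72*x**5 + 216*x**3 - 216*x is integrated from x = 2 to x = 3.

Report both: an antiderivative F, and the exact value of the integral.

Antiderivative: F(x) = x**8 - 12*x**6 + 54*x**4 - 108*x**2; value = 1295

f matches the chain-rule pattern g'(h)*h' with inner function h(x) = x**2 - 3; substituting u = h(x) collapses the integral.
F(x) = x**8 - 12*x**6 + 54*x**4 - 108*x**2 is an antiderivative of f.
Check: d/dx[x**8 - 12*x**6 + 54*x**4 - 108*x**2] = 8*x**7 - 72*x**5 + 216*x**3 - 216*x = f(x).
F(3) = 1215; F(2) = -80.
Integral = F(3) - F(2) = 1295.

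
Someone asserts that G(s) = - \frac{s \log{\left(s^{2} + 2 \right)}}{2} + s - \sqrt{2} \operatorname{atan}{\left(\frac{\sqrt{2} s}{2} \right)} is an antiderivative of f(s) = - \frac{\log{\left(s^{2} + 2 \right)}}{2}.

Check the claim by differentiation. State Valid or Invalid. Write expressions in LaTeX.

Valid. The derivative of G reproduces f.

d/ds[G] = - \frac{\log{\left(s^{2} + 2 \right)}}{2}
This equals f(s) exactly, so the claim holds.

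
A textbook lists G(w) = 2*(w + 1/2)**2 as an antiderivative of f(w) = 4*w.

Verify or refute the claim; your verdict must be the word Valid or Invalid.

d/dw[G] = 4*w + 2
d/dw[G] - f(w) = 2 != 0.

Invalid: d/dw[G] - f = 2, which is not 0.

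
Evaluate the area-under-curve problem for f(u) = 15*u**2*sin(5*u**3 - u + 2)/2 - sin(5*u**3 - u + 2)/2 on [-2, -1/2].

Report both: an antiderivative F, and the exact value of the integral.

f matches the chain-rule pattern g'(h)*h' with inner function h(u) = 5*u**3 - u + 2; substituting w = h(u) collapses the integral.
F(u) = -cos(5*u**3 - u + 2)/2 is an antiderivative of f.
Check: d/du[-cos(5*u**3 - u + 2)/2] = 15*u**2*sin(5*u**3 - u + 2)/2 - sin(5*u**3 - u + 2)/2 = f(u).
F(-1/2) = -cos(15/8)/2; F(-2) = -cos(36)/2.
Integral = F(-1/2) - F(-2) = cos(36)/2 - cos(15/8)/2.

Antiderivative: F(u) = -cos(5*u**3 - u + 2)/2; value = cos(36)/2 - cos(15/8)/2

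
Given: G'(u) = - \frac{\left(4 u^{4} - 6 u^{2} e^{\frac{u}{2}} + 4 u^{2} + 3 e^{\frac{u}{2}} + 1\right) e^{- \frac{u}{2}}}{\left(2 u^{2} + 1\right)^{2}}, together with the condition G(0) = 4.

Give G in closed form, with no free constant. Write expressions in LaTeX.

A candidate passes only if d/du[G] lands on the given G'(u) exactly.
A general antiderivative is - \frac{3 u}{2 u^{2} + 1} + 2 e^{- \frac{u}{2}} + C.
The condition gives C = 4 - (2) = 2.
So G(u) = \frac{\left(4 u^{2} - 3 u e^{\frac{u}{2}} + 2 \left(2 u^{2} + 1\right) e^{\frac{u}{2}} + 2\right) e^{- \frac{u}{2}}}{2 u^{2} + 1}.
Check: d/du[\frac{\left(4 u^{2} - 3 u e^{\frac{u}{2}} + 2 \left(2 u^{2} + 1\right) e^{\frac{u}{2}} + 2\right) e^{- \frac{u}{2}}}{2 u^{2} + 1}] = \frac{- 4 u^{4} + 6 u^{2} e^{\frac{u}{2}} - 4 u^{2} - 3 e^{\frac{u}{2}} - 1}{4 u^{4} e^{\frac{u}{2}} + 4 u^{2} e^{\frac{u}{2}} + e^{\frac{u}{2}}}, which equals G'(u).

G(u) = \frac{\left(4 u^{2} - 3 u e^{\frac{u}{2}} + 2 \left(2 u^{2} + 1\right) e^{\frac{u}{2}} + 2\right) e^{- \frac{u}{2}}}{2 u^{2} + 1}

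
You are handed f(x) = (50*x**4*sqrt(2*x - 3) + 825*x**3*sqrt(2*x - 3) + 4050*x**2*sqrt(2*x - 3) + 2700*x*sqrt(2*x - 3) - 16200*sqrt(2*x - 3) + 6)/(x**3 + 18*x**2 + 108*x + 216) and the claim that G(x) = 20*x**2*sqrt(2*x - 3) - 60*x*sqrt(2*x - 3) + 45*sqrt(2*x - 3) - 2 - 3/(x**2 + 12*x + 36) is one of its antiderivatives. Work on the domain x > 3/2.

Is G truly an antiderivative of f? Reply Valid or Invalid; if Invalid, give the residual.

Valid. The derivative of G reproduces f.

d/dx[G] = (100*x**5 + 1500*x**4 + 5625*x**3 - 6750*x**2 - 40500*x + 6*sqrt(2*x - 3) + 48600)/(x**3*sqrt(2*x - 3) + 18*x**2*sqrt(2*x - 3) + 108*x*sqrt(2*x - 3) + 216*sqrt(2*x - 3))
This equals f(x) exactly, so the claim holds.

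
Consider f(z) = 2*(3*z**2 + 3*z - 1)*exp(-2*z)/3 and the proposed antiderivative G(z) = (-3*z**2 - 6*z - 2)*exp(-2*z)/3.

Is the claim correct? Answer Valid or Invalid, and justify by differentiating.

Valid. The derivative of G reproduces f.

d/dz[G] = (6*z**2 + 6*z - 2)*exp(-2*z)/3
This equals f(z) exactly, so the claim holds.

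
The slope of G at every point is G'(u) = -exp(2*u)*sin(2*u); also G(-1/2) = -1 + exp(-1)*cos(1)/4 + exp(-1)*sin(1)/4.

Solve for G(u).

G(u) = -exp(2*u)*sin(2*u)/4 + exp(2*u)*cos(2*u)/4 - 1

Recover the given G'(u) by differentiating a candidate G(u); any mismatch rules it out.
A general antiderivative is -exp(2*u)*sin(2*u)/4 + exp(2*u)*cos(2*u)/4 + C.
The condition gives C = -1 + exp(-1)*cos(1)/4 + exp(-1)*sin(1)/4 - (exp(-1)*cos(1)/4 + exp(-1)*sin(1)/4) = -1.
So G(u) = -exp(2*u)*sin(2*u)/4 + exp(2*u)*cos(2*u)/4 - 1.
Check: d/du[-exp(2*u)*sin(2*u)/4 + exp(2*u)*cos(2*u)/4 - 1] = -exp(2*u)*sin(2*u) = G'(u).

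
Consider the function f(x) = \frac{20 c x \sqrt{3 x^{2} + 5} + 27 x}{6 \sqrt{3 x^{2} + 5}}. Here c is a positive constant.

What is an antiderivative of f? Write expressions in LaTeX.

Check any antiderivative F(x) by computing F'(x) and comparing it with f(x).
Check: d/dx[\frac{5 c x^{2}}{3} + \frac{3 \sqrt{3 x^{2} + 5}}{2}] = \frac{20 c x \sqrt{3 x^{2} + 5} + 27 x}{6 \sqrt{3 x^{2} + 5}} = f(x).

An antiderivative is F(x) = \frac{5 c x^{2}}{3} + \frac{3 \sqrt{3 x^{2} + 5}}{2}.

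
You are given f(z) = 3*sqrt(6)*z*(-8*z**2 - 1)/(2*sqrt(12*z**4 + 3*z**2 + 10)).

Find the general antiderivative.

f matches the chain-rule pattern g'(h)*h' with inner function h(z) = 2*z**4 + z**2/2 + 5/3; substituting u = h(z) collapses the integral.
Check: d/dz[-sqrt(6)*sqrt(12*z**4 + 3*z**2 + 10)/2] = (-24*sqrt(6)*z**3 - 3*sqrt(6)*z)/(2*sqrt(12*z**4 + 3*z**2 + 10)), which equals f(z).

F(z) = -sqrt(6)*sqrt(12*z**4 + 3*z**2 + 10)/2 + C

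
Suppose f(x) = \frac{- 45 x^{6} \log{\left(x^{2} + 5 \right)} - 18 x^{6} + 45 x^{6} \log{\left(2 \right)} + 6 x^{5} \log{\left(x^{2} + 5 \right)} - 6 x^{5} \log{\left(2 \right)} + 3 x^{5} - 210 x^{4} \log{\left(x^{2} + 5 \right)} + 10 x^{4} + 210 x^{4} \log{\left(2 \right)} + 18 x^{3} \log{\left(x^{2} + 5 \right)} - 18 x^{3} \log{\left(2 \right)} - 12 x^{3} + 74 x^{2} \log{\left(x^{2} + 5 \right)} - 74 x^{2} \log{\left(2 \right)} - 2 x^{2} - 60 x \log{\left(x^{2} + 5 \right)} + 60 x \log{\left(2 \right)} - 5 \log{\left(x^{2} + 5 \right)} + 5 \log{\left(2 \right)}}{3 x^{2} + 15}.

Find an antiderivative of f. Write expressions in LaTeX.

Recognize the product-rule pattern: f = u'v + uv' with u = - 3 x^{5} + \frac{x^{4}}{2} + \frac{5 x^{3}}{3} - 2 x^{2} - \frac{x}{3}, v = \log{\left(\frac{x^{2}}{2} + \frac{5}{2} \right)}, so integration by parts undoes it.
Check: d/dx[- 3 x^{5} \log{\left(\frac{x^{2}}{2} + \frac{5}{2} \right)} + \frac{x^{4} \log{\left(\frac{x^{2}}{2} + \frac{5}{2} \right)}}{2} + \frac{5 x^{3} \log{\left(\frac{x^{2}}{2} + \frac{5}{2} \right)}}{3} - 2 x^{2} \log{\left(\frac{x^{2}}{2} + \frac{5}{2} \right)} - \frac{x \log{\left(\frac{x^{2}}{2} + \frac{5}{2} \right)}}{3}] = \frac{- 45 x^{6} \log{\left(x^{2} + 5 \right)} - 18 x^{6} + 45 x^{6} \log{\left(2 \right)} + 6 x^{5} \log{\left(x^{2} + 5 \right)} - 6 x^{5} \log{\left(2 \right)} + 3 x^{5} - 210 x^{4} \log{\left(x^{2} + 5 \right)} + 10 x^{4} + 210 x^{4} \log{\left(2 \right)} + 18 x^{3} \log{\left(x^{2} + 5 \right)} - 18 x^{3} \log{\left(2 \right)} - 12 x^{3} + 74 x^{2} \log{\left(x^{2} + 5 \right)} - 74 x^{2} \log{\left(2 \right)} - 2 x^{2} - 60 x \log{\left(x^{2} + 5 \right)} + 60 x \log{\left(2 \right)} - 5 \log{\left(x^{2} + 5 \right)} + 5 \log{\left(2 \right)}}{3 x^{2} + 15} = f(x).

An antiderivative is F(x) = - 3 x^{5} \log{\left(\frac{x^{2}}{2} + \frac{5}{2} \right)} + \frac{x^{4} \log{\left(\frac{x^{2}}{2} + \frac{5}{2} \right)}}{2} + \frac{5 x^{3} \log{\left(\frac{x^{2}}{2} + \frac{5}{2} \right)}}{3} - 2 x^{2} \log{\left(\frac{x^{2}}{2} + \frac{5}{2} \right)} - \frac{x \log{\left(\frac{x^{2}}{2} + \frac{5}{2} \right)}}{3}.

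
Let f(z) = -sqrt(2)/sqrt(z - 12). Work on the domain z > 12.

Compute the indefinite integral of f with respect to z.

Check any antiderivative F(z) by computing F'(z) and comparing it with f(z).
Check: d/dz[-2*sqrt(2)*sqrt(z - 12)] = -sqrt(2)/sqrt(z - 12) = f(z).

F(z) = -2*sqrt(2)*sqrt(z - 12) + C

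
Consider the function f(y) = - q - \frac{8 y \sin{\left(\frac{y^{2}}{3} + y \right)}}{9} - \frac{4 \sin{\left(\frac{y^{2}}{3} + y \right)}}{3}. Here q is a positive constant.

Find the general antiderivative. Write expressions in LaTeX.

F(y) = - \frac{3 q y - 4 \cos{\left(\frac{y^{2}}{3} + y \right)}}{3} + C

The integrand splits into summands that can be handled one at a time.
Check: d/dy[- \frac{3 q y - 4 \cos{\left(\frac{y^{2}}{3} + y \right)}}{3}] = - q - \frac{8 y \sin{\left(\frac{y^{2}}{3} + y \right)}}{9} - \frac{4 \sin{\left(\frac{y^{2}}{3} + y \right)}}{3} = f(y).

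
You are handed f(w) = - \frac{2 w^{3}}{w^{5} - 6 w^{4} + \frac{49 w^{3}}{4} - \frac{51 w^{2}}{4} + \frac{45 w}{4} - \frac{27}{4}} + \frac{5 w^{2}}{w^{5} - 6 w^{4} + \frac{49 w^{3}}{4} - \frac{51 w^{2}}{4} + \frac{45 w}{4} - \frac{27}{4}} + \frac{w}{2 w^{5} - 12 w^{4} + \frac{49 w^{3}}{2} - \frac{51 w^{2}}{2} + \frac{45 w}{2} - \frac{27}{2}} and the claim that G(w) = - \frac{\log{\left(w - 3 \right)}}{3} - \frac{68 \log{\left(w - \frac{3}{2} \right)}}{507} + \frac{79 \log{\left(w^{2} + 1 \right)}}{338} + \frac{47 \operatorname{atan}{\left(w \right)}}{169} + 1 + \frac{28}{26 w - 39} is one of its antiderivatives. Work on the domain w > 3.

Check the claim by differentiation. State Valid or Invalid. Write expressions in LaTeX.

d/dw[G] = \frac{- 8 w^{3} + 20 w^{2} + 2 w}{4 w^{5} - 24 w^{4} + 49 w^{3} - 51 w^{2} + 45 w - 27}
This equals f(w) exactly, so the claim holds.

Valid - differentiating G returns exactly f.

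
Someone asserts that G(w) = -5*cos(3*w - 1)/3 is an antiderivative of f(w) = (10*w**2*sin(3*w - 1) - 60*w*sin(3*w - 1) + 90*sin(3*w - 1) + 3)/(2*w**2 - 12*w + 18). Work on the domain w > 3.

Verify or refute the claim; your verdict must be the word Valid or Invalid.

d/dw[G] = 5*sin(3*w - 1)
d/dw[G] - f(w) = -3/(2*w**2 - 12*w + 18) != 0.

Invalid: d/dw[G] - f = -3/(2*w**2 - 12*w + 18), which is not 0.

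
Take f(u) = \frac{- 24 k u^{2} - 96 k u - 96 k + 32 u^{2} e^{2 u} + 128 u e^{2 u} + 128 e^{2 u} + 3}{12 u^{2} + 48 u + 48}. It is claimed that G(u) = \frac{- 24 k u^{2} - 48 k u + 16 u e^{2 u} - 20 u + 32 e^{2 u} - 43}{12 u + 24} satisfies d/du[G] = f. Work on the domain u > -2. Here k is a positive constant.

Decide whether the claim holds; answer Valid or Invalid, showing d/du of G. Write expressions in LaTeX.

Valid - differentiating G returns exactly f.

d/du[G] = \frac{- 24 k u^{2} - 96 k u - 96 k + 32 u^{2} e^{2 u} + 128 u e^{2 u} + 128 e^{2 u} + 3}{12 u^{2} + 48 u + 48}
This equals f(u) exactly, so the claim holds.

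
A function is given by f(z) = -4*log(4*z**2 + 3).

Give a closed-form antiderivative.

Since d/dz undoes antidifferentiation here, F'(z) = f(z) is required of F(z).
Check: d/dz[-4*(z*log(4*z**2 + 3) - 2*z + sqrt(3)*atan(2*sqrt(3)*z/3))] = -4*log(4*z**2 + 3) = f(z).

An antiderivative is F(z) = -4*(z*log(4*z**2 + 3) - 2*z + sqrt(3)*atan(2*sqrt(3)*z/3)).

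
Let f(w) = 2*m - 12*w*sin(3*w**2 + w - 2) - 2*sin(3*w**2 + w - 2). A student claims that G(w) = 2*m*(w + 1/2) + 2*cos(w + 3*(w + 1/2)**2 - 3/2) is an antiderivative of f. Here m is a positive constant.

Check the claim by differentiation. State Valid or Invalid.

d/dw[G] = 2*m - 12*w*sin(3*w**2 + 4*w - 3/4) - 8*sin(3*w**2 + 4*w - 3/4)
d/dw[G] - f(w) = 12*w*sin(3*w**2 + w - 2) - 12*w*sin(3*w**2 + 4*w - 3/4) + 2*sin(3*w**2 + w - 2) - 8*sin(3*w**2 + 4*w - 3/4) != 0.

Invalid: d/dw[G] - f = 12*w*sin(3*w**2 + w - 2) - 12*w*sin(3*w**2 + 4*w - 3/4) + 2*sin(3*w**2 + w - 2) - 8*sin(3*w**2 + 4*w - 3/4), which is not 0.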